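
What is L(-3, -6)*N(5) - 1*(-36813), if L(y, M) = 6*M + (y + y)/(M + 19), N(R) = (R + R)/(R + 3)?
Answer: 955953/26 ≈ 36767.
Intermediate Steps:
N(R) = 2*R/(3 + R) (N(R) = (2*R)/(3 + R) = 2*R/(3 + R))
L(y, M) = 6*M + 2*y/(19 + M) (L(y, M) = 6*M + (2*y)/(19 + M) = 6*M + 2*y/(19 + M))
L(-3, -6)*N(5) - 1*(-36813) = (2*(-3 + 3*(-6)² + 57*(-6))/(19 - 6))*(2*5/(3 + 5)) - 1*(-36813) = (2*(-3 + 3*36 - 342)/13)*(2*5/8) + 36813 = (2*(1/13)*(-3 + 108 - 342))*(2*5*(⅛)) + 36813 = (2*(1/13)*(-237))*(5/4) + 36813 = -474/13*5/4 + 36813 = -1185/26 + 36813 = 955953/26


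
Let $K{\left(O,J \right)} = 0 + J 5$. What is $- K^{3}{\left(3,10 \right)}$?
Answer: $-125000$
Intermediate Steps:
$K{\left(O,J \right)} = 5 J$ ($K{\left(O,J \right)} = 0 + 5 J = 5 J$)
$- K^{3}{\left(3,10 \right)} = - \left(5 \cdot 10\right)^{3} = - 50^{3} = \left(-1\right) 125000 = -125000$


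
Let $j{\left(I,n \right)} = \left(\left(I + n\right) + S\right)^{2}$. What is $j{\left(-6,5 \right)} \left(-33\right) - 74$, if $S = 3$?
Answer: $-206$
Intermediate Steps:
$j{\left(I,n \right)} = \left(3 + I + n\right)^{2}$ ($j{\left(I,n \right)} = \left(\left(I + n\right) + 3\right)^{2} = \left(3 + I + n\right)^{2}$)
$j{\left(-6,5 \right)} \left(-33\right) - 74 = \left(3 - 6 + 5\right)^{2} \left(-33\right) - 74 = 2^{2} \left(-33\right) - 74 = 4 \left(-33\right) - 74 = -132 - 74 = -206$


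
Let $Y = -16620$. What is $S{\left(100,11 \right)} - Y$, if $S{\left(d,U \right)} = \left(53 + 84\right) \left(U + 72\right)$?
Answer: $27991$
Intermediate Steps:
$S{\left(d,U \right)} = 9864 + 137 U$ ($S{\left(d,U \right)} = 137 \left(72 + U\right) = 9864 + 137 U$)
$S{\left(100,11 \right)} - Y = \left(9864 + 137 \cdot 11\right) - -16620 = \left(9864 + 1507\right) + 16620 = 11371 + 16620 = 27991$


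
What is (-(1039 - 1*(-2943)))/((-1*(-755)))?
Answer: -3982/755 ≈ -5.2742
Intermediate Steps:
(-(1039 - 1*(-2943)))/((-1*(-755))) = -(1039 + 2943)/755 = -1*3982*(1/755) = -3982*1/755 = -3982/755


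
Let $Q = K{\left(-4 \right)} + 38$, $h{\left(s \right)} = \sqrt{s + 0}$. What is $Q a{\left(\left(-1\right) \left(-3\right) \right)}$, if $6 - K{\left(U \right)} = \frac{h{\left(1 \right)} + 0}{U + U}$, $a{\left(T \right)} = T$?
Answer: $\frac{1059}{8} \approx 132.38$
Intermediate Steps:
$h{\left(s \right)} = \sqrt{s}$
$K{\left(U \right)} = 6 - \frac{1}{2 U}$ ($K{\left(U \right)} = 6 - \frac{\sqrt{1} + 0}{U + U} = 6 - \frac{1 + 0}{2 U} = 6 - 1 \frac{1}{2 U} = 6 - \frac{1}{2 U}$)
$Q = \frac{353}{8}$ ($Q = \left(6 - \frac{1}{2 \left(-4\right)}\right) + 38 = \left(6 - - \frac{1}{8}\right) + 38 = \left(6 + \frac{1}{8}\right) + 38 = \frac{49}{8} + 38 = \frac{353}{8} \approx 44.125$)
$Q a{\left(\left(-1\right) \left(-3\right) \right)} = \frac{353 \left(\left(-1\right) \left(-3\right)\right)}{8} = \frac{353}{8} \cdot 3 = \frac{1059}{8}$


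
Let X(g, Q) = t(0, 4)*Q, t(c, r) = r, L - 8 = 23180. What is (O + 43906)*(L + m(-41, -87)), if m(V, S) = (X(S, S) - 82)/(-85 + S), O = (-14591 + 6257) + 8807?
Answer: 2058342399/2 ≈ 1.0292e+9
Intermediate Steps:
L = 23188 (L = 8 + 23180 = 23188)
O = 473 (O = -8334 + 8807 = 473)
X(g, Q) = 4*Q
m(V, S) = (-82 + 4*S)/(-85 + S) (m(V, S) = (4*S - 82)/(-85 + S) = (-82 + 4*S)/(-85 + S))
(O + 43906)*(L + m(-41, -87)) = (473 + 43906)*(23188 + 2*(-41 + 2*(-87))/(-85 - 87)) = 44379*(23188 + 2*(-41 - 174)/(-172)) = 44379*(23188 + 2*(-1/172)*(-215)) = 44379*(23188 + 5/2) = 44379*(46381/2) = 2058342399/2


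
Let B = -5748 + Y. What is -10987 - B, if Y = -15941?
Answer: 10702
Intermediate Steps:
B = -21689 (B = -5748 - 15941 = -21689)
-10987 - B = -10987 - 1*(-21689) = -10987 + 21689 = 10702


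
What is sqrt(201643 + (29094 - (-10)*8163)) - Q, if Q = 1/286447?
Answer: -1/286447 + sqrt(312367) ≈ 558.90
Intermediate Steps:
Q = 1/286447 ≈ 3.4910e-6
sqrt(201643 + (29094 - (-10)*8163)) - Q = sqrt(201643 + (29094 - (-10)*8163)) - 1*1/286447 = sqrt(201643 + (29094 - 1*(-81630))) - 1/286447 = sqrt(201643 + (29094 + 81630)) - 1/286447 = sqrt(201643 + 110724) - 1/286447 = sqrt(312367) - 1/286447 = -1/286447 + sqrt(312367)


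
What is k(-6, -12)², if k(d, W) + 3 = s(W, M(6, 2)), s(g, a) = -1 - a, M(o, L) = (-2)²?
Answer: 64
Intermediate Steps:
M(o, L) = 4
k(d, W) = -8 (k(d, W) = -3 + (-1 - 1*4) = -3 + (-1 - 4) = -3 - 5 = -8)
k(-6, -12)² = (-8)² = 64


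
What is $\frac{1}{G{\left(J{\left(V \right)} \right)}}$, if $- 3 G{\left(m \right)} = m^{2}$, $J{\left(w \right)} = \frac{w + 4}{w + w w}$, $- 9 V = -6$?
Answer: $- \frac{25}{147} \approx -0.17007$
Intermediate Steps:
$V = \frac{2}{3}$ ($V = \left(- \frac{1}{9}\right) \left(-6\right) = \frac{2}{3} \approx 0.66667$)
$J{\left(w \right)} = \frac{4 + w}{w + w^{2}}$
$G{\left(m \right)} = - \frac{m^{2}}{3}$
$\frac{1}{G{\left(J{\left(V \right)} \right)}} = \frac{1}{\left(- \frac{1}{3}\right) \left(\frac{4 + \frac{2}{3}}{\frac{2}{3} \left(1 + \frac{2}{3}\right)}\right)^{2}} = \frac{1}{\left(- \frac{1}{3}\right) \left(\frac{3}{2} \frac{1}{\frac{5}{3}} \cdot \frac{14}{3}\right)^{2}} = \frac{1}{\left(- \frac{1}{3}\right) \left(\frac{3}{2} \cdot \frac{3}{5} \cdot \frac{14}{3}\right)^{2}} = \frac{1}{\left(- \frac{1}{3}\right) \left(\frac{21}{5}\right)^{2}} = \frac{1}{\left(- \frac{1}{3}\right) \frac{441}{25}} = \frac{1}{- \frac{147}{25}} = - \frac{25}{147}$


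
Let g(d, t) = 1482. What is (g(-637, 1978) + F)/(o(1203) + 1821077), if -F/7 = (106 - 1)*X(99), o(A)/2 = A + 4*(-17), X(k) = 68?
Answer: -48498/1823347 ≈ -0.026598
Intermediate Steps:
o(A) = -136 + 2*A (o(A) = 2*(A + 4*(-17)) = 2*(A - 68) = 2*(-68 + A) = -136 + 2*A)
F = -49980 (F = -7*(106 - 1)*68 = -735*68 = -7*7140 = -49980)
(g(-637, 1978) + F)/(o(1203) + 1821077) = (1482 - 49980)/((-136 + 2*1203) + 1821077) = -48498/((-136 + 2406) + 1821077) = -48498/(2270 + 1821077) = -48498/1823347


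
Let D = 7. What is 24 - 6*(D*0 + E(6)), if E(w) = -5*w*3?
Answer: 564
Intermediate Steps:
E(w) = -15*w
24 - 6*(D*0 + E(6)) = 24 - 6*(7*0 - 15*6) = 24 - 6*(0 - 90) = 24 - 6*(-90) = 24 + 540 = 564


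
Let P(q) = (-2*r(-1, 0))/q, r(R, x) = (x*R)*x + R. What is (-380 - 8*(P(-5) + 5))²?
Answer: 4343056/25 ≈ 1.7372e+5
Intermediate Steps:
r(R, x) = R + R*x² (r(R, x) = (R*x)*x + R = R*x² + R = R + R*x²)
P(q) = 2/q (P(q) = (-(-2)*(1 + 0²))/q = (-(-2)*(1 + 0))/q = (-(-2))/q = (-2*(-1))/q = 2/q)
(-380 - 8*(P(-5) + 5))² = (-380 - 8*(2/(-5) + 5))² = (-380 - 8*(2*(-⅕) + 5))² = (-380 - 8*(-⅖ + 5))² = (-380 - 8*23/5)² = (-380 - 184/5)² = (-2084/5)² = 4343056/25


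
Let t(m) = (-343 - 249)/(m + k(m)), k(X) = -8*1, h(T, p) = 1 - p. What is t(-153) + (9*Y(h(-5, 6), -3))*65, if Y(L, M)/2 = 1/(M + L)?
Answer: -91817/644 ≈ -142.57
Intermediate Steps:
k(X) = -8
Y(L, M) = 2/(L + M) (Y(L, M) = 2/(M + L) = 2/(L + M))
t(m) = -592/(-8 + m) (t(m) = (-343 - 249)/(m - 8) = -592/(-8 + m))
t(-153) + (9*Y(h(-5, 6), -3))*65 = -592/(-8 - 153) + (9*(2/((1 - 1*6) - 3)))*65 = -592/(-161) + (9*(2/((1 - 6) - 3)))*65 = -592*(-1/161) + (9*(2/(-5 - 3)))*65 = 592/161 + (9*(2/(-8)))*65 = 592/161 + (9*(2*(-1/8)))*65 = 592/161 + (9*(-1/4))*65 = 592/161 - 9/4*65 = 592/161 - 585/4 = -91817/644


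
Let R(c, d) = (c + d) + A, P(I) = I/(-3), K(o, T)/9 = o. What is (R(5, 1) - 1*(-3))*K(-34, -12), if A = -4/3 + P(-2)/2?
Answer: -2448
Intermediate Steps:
K(o, T) = 9*o
P(I) = -I/3 (P(I) = I*(-1/3) = -I/3)
A = -1 (A = -4/3 - 1/3*(-2)/2 = -4*1/3 + (2/3)*(1/2) = -4/3 + 1/3 = -1)
R(c, d) = -1 + c + d (R(c, d) = (c + d) - 1 = -1 + c + d)
(R(5, 1) - 1*(-3))*K(-34, -12) = ((-1 + 5 + 1) - 1*(-3))*(9*(-34)) = (5 + 3)*(-306) = 8*(-306) = -2448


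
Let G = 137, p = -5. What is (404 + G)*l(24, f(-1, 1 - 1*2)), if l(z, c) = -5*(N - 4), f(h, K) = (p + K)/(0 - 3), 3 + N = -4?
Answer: 29755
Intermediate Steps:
N = -7 (N = -3 - 4 = -7)
f(h, K) = 5/3 - K/3 (f(h, K) = (-5 + K)/(0 - 3) = (-5 + K)/(-3) = (-5 + K)*(-1/3) = 5/3 - K/3)
l(z, c) = 55 (l(z, c) = -5*(-7 - 4) = -5*(-11) = 55)
(404 + G)*l(24, f(-1, 1 - 1*2)) = (404 + 137)*55 = 541*55 = 29755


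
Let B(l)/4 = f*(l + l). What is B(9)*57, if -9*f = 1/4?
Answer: -114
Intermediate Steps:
f = -1/36 (f = -1/9/4 = -1/9*1/4 = -1/36 ≈ -0.027778)
B(l) = -2*l/9 (B(l) = 4*(-(l + l)/36) = 4*(-l/18) = -2*l/9)
B(9)*57 = -2/9*9*57 = -2*57 = -114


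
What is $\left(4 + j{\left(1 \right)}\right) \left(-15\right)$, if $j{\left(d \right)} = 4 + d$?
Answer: $-135$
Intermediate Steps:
$\left(4 + j{\left(1 \right)}\right) \left(-15\right) = \left(4 + \left(4 + 1\right)\right) \left(-15\right) = \left(4 + 5\right) \left(-15\right) = 9 \left(-15\right) = -135$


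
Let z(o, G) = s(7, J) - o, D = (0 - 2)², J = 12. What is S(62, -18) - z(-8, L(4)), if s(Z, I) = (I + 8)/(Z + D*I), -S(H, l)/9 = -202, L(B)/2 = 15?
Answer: 19906/11 ≈ 1809.6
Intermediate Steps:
D = 4 (D = (-2)² = 4)
L(B) = 30 (L(B) = 2*15 = 30)
S(H, l) = 1818 (S(H, l) = -9*(-202) = 1818)
s(Z, I) = (8 + I)/(Z + 4*I) (s(Z, I) = (I + 8)/(Z + 4*I) = (8 + I)/(Z + 4*I))
z(o, G) = 4/11 - o (z(o, G) = (8 + 12)/(7 + 4*12) - o = 20/(7 + 48) - o = 20/55 - o = (1/55)*20 - o = 4/11 - o)
S(62, -18) - z(-8, L(4)) = 1818 - (4/11 - 1*(-8)) = 1818 - (4/11 + 8) = 1818 - 1*92/11 = 1818 - 92/11 = 19906/11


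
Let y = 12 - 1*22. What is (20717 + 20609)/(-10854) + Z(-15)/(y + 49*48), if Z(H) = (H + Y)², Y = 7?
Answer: -24022709/6355017 ≈ -3.7801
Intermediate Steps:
y = -10 (y = 12 - 22 = -10)
Z(H) = (7 + H)² (Z(H) = (H + 7)² = (7 + H)²)
(20717 + 20609)/(-10854) + Z(-15)/(y + 49*48) = (20717 + 20609)/(-10854) + (7 - 15)²/(-10 + 49*48) = 41326*(-1/10854) + (-8)²/(-10 + 2352) = -20663/5427 + 64/2342 = -20663/5427 + 64*(1/2342) = -20663/5427 + 32/1171 = -24022709/6355017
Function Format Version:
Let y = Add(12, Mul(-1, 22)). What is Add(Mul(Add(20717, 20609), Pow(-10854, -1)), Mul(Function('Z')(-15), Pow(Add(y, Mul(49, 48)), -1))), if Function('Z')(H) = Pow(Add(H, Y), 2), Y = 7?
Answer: Rational(-24022709, 6355017) ≈ -3.7801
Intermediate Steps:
y = -10 (y = Add(12, -22) = -10)
Function('Z')(H) = Pow(Add(7, H), 2) (Function('Z')(H) = Pow(Add(H, 7), 2) = Pow(Add(7, H), 2))
Add(Mul(Add(20717, 20609), Pow(-10854, -1)), Mul(Function('Z')(-15), Pow(Add(y, Mul(49, 48)), -1))) = Add(Mul(Add(20717, 20609), Pow(-10854, -1)), Mul(Pow(Add(7, -15), 2), Pow(Add(-10, Mul(49, 48)), -1))) = Add(Mul(41326, Rational(-1, 10854)), Mul(Pow(-8, 2), Pow(Add(-10, 2352), -1))) = Add(Rational(-20663, 5427), Mul(64, Pow(2342, -1))) = Add(Rational(-20663, 5427), Mul(64, Rational(1, 2342))) = Add(Rational(-20663, 5427), Rational(32, 1171)) = Rational(-24022709, 6355017)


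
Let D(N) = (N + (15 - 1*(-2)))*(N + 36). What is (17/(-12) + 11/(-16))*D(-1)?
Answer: -3535/3 ≈ -1178.3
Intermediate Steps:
D(N) = (17 + N)*(36 + N) (D(N) = (N + (15 + 2))*(36 + N) = (N + 17)*(36 + N) = (17 + N)*(36 + N))
(17/(-12) + 11/(-16))*D(-1) = (17/(-12) + 11/(-16))*(612 + (-1)² + 53*(-1)) = (17*(-1/12) + 11*(-1/16))*(612 + 1 - 53) = (-17/12 - 11/16)*560 = -101/48*560 = -3535/3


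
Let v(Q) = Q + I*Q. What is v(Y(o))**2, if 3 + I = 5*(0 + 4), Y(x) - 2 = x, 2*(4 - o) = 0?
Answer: 11664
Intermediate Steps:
o = 4 (o = 4 - 1/2*0 = 4 + 0 = 4)
Y(x) = 2 + x
I = 17 (I = -3 + 5*(0 + 4) = -3 + 5*4 = -3 + 20 = 17)
v(Q) = 18*Q (v(Q) = Q + 17*Q = 18*Q)
v(Y(o))**2 = (18*(2 + 4))**2 = (18*6)**2 = 108**2 = 11664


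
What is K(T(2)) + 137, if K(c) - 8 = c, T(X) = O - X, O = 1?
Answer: 144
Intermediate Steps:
T(X) = 1 - X
K(c) = 8 + c
K(T(2)) + 137 = (8 + (1 - 1*2)) + 137 = (8 + (1 - 2)) + 137 = (8 - 1) + 137 = 7 + 137 = 144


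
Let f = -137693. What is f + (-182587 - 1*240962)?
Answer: -561242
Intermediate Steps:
f + (-182587 - 1*240962) = -137693 + (-182587 - 1*240962) = -137693 + (-182587 - 240962) = -137693 - 423549 = -561242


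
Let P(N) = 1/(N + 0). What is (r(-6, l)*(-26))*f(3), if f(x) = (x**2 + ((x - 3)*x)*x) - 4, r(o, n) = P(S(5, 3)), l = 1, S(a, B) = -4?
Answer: 65/2 ≈ 32.500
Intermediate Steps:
P(N) = 1/N
r(o, n) = -1/4 (r(o, n) = 1/(-4) = -1/4)
f(x) = -4 + x**2 + x**2*(-3 + x) (f(x) = (x**2 + ((-3 + x)*x)*x) - 4 = (x**2 + (x*(-3 + x))*x) - 4 = (x**2 + x**2*(-3 + x)) - 4 = -4 + x**2 + x**2*(-3 + x))
(r(-6, l)*(-26))*f(3) = (-1/4*(-26))*(-4 + 3**3 - 2*3**2) = 13*(-4 + 27 - 2*9)/2 = 13*(-4 + 27 - 18)/2 = (13/2)*5 = 65/2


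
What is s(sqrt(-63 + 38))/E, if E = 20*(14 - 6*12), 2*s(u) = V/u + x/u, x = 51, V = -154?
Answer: -103*I/11600 ≈ -0.0088793*I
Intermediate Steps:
s(u) = -103/(2*u) (s(u) = (-154/u + 51/u)/2 = (-103/u)/2 = -103/(2*u))
E = -1160 (E = 20*(14 - 72) = 20*(-58) = -1160)
s(sqrt(-63 + 38))/E = -103/(2*sqrt(-63 + 38))/(-1160) = -103*(-I/5)/2*(-1/1160) = -(-103)*I/10*(-1/1160) = (103*I/10)*(-1/1160) = -103*I/11600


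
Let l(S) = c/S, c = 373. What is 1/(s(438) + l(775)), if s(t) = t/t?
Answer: 775/1148 ≈ 0.67509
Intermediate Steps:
s(t) = 1
l(S) = 373/S
1/(s(438) + l(775)) = 1/(1 + 373/775) = 1/(1148/775) = 775/1148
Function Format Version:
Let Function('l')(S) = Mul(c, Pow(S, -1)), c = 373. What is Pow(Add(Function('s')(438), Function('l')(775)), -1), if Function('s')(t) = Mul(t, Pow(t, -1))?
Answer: Rational(775, 1148) ≈ 0.67509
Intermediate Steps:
Function('s')(t) = 1
Function('l')(S) = Mul(373, Pow(S, -1))
Pow(Add(Function('s')(438), Function('l')(775)), -1) = Pow(Add(1, Mul(373, Pow(775, -1))), -1) = Pow(Add(1, Mul(373, Rational(1, 775))), -1) = Pow(Add(1, Rational(373, 775)), -1) = Pow(Rational(1148, 775), -1) = Rational(775, 1148)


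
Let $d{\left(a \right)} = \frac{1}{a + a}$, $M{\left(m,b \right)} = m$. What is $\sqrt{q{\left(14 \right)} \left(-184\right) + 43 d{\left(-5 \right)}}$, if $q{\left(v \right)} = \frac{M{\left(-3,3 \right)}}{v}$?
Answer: $\frac{\sqrt{172130}}{70} \approx 5.9269$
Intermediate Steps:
$q{\left(v \right)} = - \frac{3}{v}$
$d{\left(a \right)} = \frac{1}{2 a}$
$\sqrt{q{\left(14 \right)} \left(-184\right) + 43 d{\left(-5 \right)}} = \sqrt{- \frac{3}{14} \left(-184\right) + 43 \frac{1}{2 \left(-5\right)}} = \sqrt{\left(-3\right) \frac{1}{14} \left(-184\right) + 43 \cdot \frac{1}{2} \left(- \frac{1}{5}\right)} = \sqrt{\left(- \frac{3}{14}\right) \left(-184\right) + 43 \left(- \frac{1}{10}\right)} = \sqrt{\frac{276}{7} - \frac{43}{10}} = \sqrt{\frac{2459}{70}} = \frac{\sqrt{172130}}{70}$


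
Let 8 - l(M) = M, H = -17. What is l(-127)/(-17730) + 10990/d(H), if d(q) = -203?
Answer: -618667/11426 ≈ -54.146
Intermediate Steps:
l(M) = 8 - M
l(-127)/(-17730) + 10990/d(H) = (8 - 1*(-127))/(-17730) + 10990/(-203) = (8 + 127)*(-1/17730) + 10990*(-1/203) = 135*(-1/17730) - 1570/29 = -3/394 - 1570/29 = -618667/11426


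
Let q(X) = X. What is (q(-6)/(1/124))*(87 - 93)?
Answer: 4464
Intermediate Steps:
(q(-6)/(1/124))*(87 - 93) = (-6/(1/124))*(87 - 93) = -6/1/124*(-6) = -6*124*(-6) = -744*(-6) = 4464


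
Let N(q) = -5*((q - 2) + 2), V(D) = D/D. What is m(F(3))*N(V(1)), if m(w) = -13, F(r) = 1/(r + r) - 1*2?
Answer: 65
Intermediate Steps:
V(D) = 1
F(r) = -2 + 1/(2*r) (F(r) = 1/(2*r) - 2 = -2 + 1/(2*r))
N(q) = -5*q (N(q) = -5*((-2 + q) + 2) = -5*q)
m(F(3))*N(V(1)) = -(-65) = -13*(-5) = 65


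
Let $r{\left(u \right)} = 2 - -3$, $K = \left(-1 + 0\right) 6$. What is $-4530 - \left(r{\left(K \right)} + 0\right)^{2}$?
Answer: $-4555$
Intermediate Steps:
$K = -6$ ($K = \left(-1\right) 6 = -6$)
$r{\left(u \right)} = 5$ ($r{\left(u \right)} = 2 + 3 = 5$)
$-4530 - \left(r{\left(K \right)} + 0\right)^{2} = -4530 - \left(5 + 0\right)^{2} = -4530 - 5^{2} = -4530 - 25 = -4555$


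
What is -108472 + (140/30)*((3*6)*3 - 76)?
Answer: -325724/3 ≈ -1.0857e+5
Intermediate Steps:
-108472 + (140/30)*((3*6)*3 - 76) = -108472 + (140*(1/30))*(18*3 - 76) = -108472 + 14*(54 - 76)/3 = -108472 + (14/3)*(-22) = -108472 - 308/3 = -325724/3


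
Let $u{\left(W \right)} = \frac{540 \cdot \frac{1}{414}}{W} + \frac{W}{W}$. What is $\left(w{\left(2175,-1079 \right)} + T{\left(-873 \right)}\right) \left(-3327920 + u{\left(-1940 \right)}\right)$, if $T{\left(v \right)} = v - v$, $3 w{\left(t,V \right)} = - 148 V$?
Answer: $- \frac{1185647193594526}{6693} \approx -1.7715 \cdot 10^{11}$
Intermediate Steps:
$w{\left(t,V \right)} = - \frac{148 V}{3}$ ($w{\left(t,V \right)} = \frac{\left(-148\right) V}{3} = - \frac{148 V}{3}$)
$T{\left(v \right)} = 0$
$u{\left(W \right)} = 1 + \frac{30}{23 W}$ ($u{\left(W \right)} = \frac{540 \cdot \frac{1}{414}}{W} + 1 = \frac{30}{23 W} + 1 = 1 + \frac{30}{23 W}$)
$\left(w{\left(2175,-1079 \right)} + T{\left(-873 \right)}\right) \left(-3327920 + u{\left(-1940 \right)}\right) = \left(\left(- \frac{148}{3}\right) \left(-1079\right) + 0\right) \left(-3327920 + \frac{\frac{30}{23} - 1940}{-1940}\right) = \left(\frac{159692}{3} + 0\right) \left(-3327920 - - \frac{4459}{4462}\right) = \frac{159692 \left(-3327920 + \frac{4459}{4462}\right)}{3} = \frac{159692}{3} \left(- \frac{14849174581}{4462}\right) = - \frac{1185647193594526}{6693}$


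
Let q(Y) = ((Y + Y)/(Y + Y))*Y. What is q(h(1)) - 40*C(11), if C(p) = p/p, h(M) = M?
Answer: -39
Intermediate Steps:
C(p) = 1
q(Y) = Y (q(Y) = ((2*Y)/((2*Y)))*Y = ((2*Y)*(1/(2*Y)))*Y = 1*Y = Y)
q(h(1)) - 40*C(11) = 1 - 40*1 = 1 - 40 = -39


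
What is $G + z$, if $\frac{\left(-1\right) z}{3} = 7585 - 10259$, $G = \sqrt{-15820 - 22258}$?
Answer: $8022 + i \sqrt{38078} \approx 8022.0 + 195.14 i$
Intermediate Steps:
$G = i \sqrt{38078}$ ($G = \sqrt{-38078} = i \sqrt{38078} \approx 195.14 i$)
$z = 8022$ ($z = - 3 \left(7585 - 10259\right) = \left(-3\right) \left(-2674\right) = 8022$)
$G + z = i \sqrt{38078} + 8022 = 8022 + i \sqrt{38078}$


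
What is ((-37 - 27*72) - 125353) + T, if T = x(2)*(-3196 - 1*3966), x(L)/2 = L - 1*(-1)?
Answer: -170306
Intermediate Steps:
x(L) = 2 + 2*L (x(L) = 2*(L - 1*(-1)) = 2*(L + 1) = 2*(1 + L) = 2 + 2*L)
T = -42972 (T = (2 + 2*2)*(-3196 - 1*3966) = (2 + 4)*(-3196 - 3966) = 6*(-7162) = -42972)
((-37 - 27*72) - 125353) + T = ((-37 - 27*72) - 125353) - 42972 = ((-37 - 1944) - 125353) - 42972 = (-1981 - 125353) - 42972 = -127334 - 42972 = -170306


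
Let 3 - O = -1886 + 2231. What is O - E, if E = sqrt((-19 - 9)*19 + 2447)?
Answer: -342 - sqrt(1915) ≈ -385.76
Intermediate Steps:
E = sqrt(1915) (E = sqrt(-28*19 + 2447) = sqrt(-532 + 2447) = sqrt(1915) ≈ 43.761)
O = -342 (O = 3 - (-1886 + 2231) = 3 - 1*345 = 3 - 345 = -342)
O - E = -342 - sqrt(1915)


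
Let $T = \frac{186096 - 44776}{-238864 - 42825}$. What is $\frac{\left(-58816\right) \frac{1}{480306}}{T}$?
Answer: $\frac{1035488764}{4242302745} \approx 0.24409$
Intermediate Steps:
$T = - \frac{141320}{281689}$ ($T = \frac{141320}{-281689} = 141320 \left(- \frac{1}{281689}\right) = - \frac{141320}{281689} \approx -0.50169$)
$\frac{\left(-58816\right) \frac{1}{480306}}{T} = \frac{\left(-58816\right) \frac{1}{480306}}{- \frac{141320}{281689}} = \left(-58816\right) \frac{1}{480306} \left(- \frac{281689}{141320}\right) = \left(- \frac{29408}{240153}\right) \left(- \frac{281689}{141320}\right) = \frac{1035488764}{4242302745}$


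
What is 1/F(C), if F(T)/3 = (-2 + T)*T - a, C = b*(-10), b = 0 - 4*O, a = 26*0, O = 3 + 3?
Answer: 1/171360 ≈ 5.8357e-6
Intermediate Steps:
O = 6
a = 0
b = -24 (b = 0 - 4*6 = 0 - 24 = -24)
C = 240 (C = -24*(-10) = 240)
F(T) = 3*T*(-2 + T) (F(T) = 3*((-2 + T)*T - 1*0) = 3*(T*(-2 + T) + 0) = 3*(T*(-2 + T)) = 3*T*(-2 + T))
1/F(C) = 1/(3*240*(-2 + 240)) = 1/(3*240*238) = 1/171360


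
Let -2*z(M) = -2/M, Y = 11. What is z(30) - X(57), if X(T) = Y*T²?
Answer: -1072169/30 ≈ -35739.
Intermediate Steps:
z(M) = 1/M (z(M) = -(-1)/M = 1/M)
X(T) = 11*T²
z(30) - X(57) = 1/30 - 11*57² = 1/30 - 11*3249 = 1/30 - 1*35739 = 1/30 - 35739 = -1072169/30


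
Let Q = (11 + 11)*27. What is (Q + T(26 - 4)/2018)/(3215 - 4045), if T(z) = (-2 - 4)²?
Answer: -299682/418735 ≈ -0.71568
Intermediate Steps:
Q = 594 (Q = 22*27 = 594)
T(z) = 36 (T(z) = (-6)² = 36)
(Q + T(26 - 4)/2018)/(3215 - 4045) = (594 + 36/2018)/(3215 - 4045) = (594 + 36*(1/2018))/(-830) = (594 + 18/1009)*(-1/830) = (599364/1009)*(-1/830) = -299682/418735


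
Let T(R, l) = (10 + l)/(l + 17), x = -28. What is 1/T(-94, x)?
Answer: 11/18 ≈ 0.61111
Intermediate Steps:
T(R, l) = (10 + l)/(17 + l)
1/T(-94, x) = 1/((10 - 28)/(17 - 28)) = 1/(-18/(-11)) = 1/(-1/11*(-18)) = 1/(18/11) = 11/18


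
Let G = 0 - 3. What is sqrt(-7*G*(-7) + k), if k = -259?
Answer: I*sqrt(406) ≈ 20.149*I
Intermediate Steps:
G = -3
sqrt(-7*G*(-7) + k) = sqrt(-7*(-3)*(-7) - 259) = sqrt(21*(-7) - 259) = sqrt(-147 - 259) = sqrt(-406) = I*sqrt(406)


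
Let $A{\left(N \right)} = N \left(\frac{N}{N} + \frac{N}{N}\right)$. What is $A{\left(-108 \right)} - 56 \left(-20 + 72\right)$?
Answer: $-3128$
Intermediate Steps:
$A{\left(N \right)} = 2 N$ ($A{\left(N \right)} = N \left(1 + 1\right) = N 2 = 2 N$)
$A{\left(-108 \right)} - 56 \left(-20 + 72\right) = 2 \left(-108\right) - 56 \left(-20 + 72\right) = -216 - 56 \cdot 52 = -216 - 2912 = -3128$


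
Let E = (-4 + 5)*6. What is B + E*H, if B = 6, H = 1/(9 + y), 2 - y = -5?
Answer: 51/8 ≈ 6.3750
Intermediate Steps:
y = 7 (y = 2 - 1*(-5) = 2 + 5 = 7)
H = 1/16 (H = 1/(9 + 7) = 1/16 ≈ 0.062500)
E = 6 (E = 1*6 = 6)
B + E*H = 6 + 6*(1/16) = 6 + 3/8 = 51/8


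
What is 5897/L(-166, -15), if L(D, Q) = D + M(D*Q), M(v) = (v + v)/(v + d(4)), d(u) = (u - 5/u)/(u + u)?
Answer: -469937827/13069346 ≈ -35.957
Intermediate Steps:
d(u) = (u - 5/u)/(2*u) (d(u) = (u - 5/u)/((2*u)) = (u - 5/u)*(1/(2*u)) = (u - 5/u)/(2*u))
M(v) = 2*v/(11/32 + v) (M(v) = (v + v)/(v + (½)*(-5 + 4²)/4²) = (2*v)/(v + (½)*(1/16)*(-5 + 16)) = (2*v)/(v + (½)*(1/16)*11) = (2*v)/(v + 11/32) = (2*v)/(11/32 + v) = 2*v/(11/32 + v))
L(D, Q) = D + 64*D*Q/(11 + 32*D*Q) (L(D, Q) = D + 64*(D*Q)/(11 + 32*(D*Q)) = D + 64*(D*Q)/(11 + 32*D*Q) = D + 64*D*Q/(11 + 32*D*Q))
5897/L(-166, -15) = 5897/((-166*(11 + 64*(-15) + 32*(-166)*(-15))/(11 + 32*(-166)*(-15)))) = 5897/((-166*(11 - 960 + 79680)/(11 + 79680))) = 5897/((-166*78731/79691)) = 5897/((-166*1/79691*78731)) = 5897/(-13069346/79691) = 5897*(-79691/13069346) = -469937827/13069346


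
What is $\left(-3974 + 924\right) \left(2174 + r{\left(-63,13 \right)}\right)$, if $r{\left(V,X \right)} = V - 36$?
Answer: $-6328750$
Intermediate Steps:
$r{\left(V,X \right)} = -36 + V$ ($r{\left(V,X \right)} = V - 36 = -36 + V$)
$\left(-3974 + 924\right) \left(2174 + r{\left(-63,13 \right)}\right) = \left(-3974 + 924\right) \left(2174 - 99\right) = - 3050 \left(2174 - 99\right) = \left(-3050\right) 2075 = -6328750$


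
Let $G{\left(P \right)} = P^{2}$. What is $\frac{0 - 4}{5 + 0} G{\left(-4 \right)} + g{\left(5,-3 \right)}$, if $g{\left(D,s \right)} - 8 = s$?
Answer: $- \frac{39}{5} \approx -7.8$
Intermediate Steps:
$g{\left(D,s \right)} = 8 + s$
$\frac{0 - 4}{5 + 0} G{\left(-4 \right)} + g{\left(5,-3 \right)} = \frac{0 - 4}{5 + 0} \left(-4\right)^{2} + \left(8 - 3\right) = - \frac{4}{5} \cdot 16 + 5 = \left(-4\right) \frac{1}{5} \cdot 16 + 5 = \left(- \frac{4}{5}\right) 16 + 5 = - \frac{64}{5} + 5 = - \frac{39}{5}$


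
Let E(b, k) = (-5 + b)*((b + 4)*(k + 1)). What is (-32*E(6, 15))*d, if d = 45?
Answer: -230400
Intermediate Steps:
E(b, k) = (1 + k)*(-5 + b)*(4 + b) (E(b, k) = (-5 + b)*((4 + b)*(1 + k)) = (-5 + b)*((1 + k)*(4 + b)) = (1 + k)*(-5 + b)*(4 + b))
(-32*E(6, 15))*d = -32*(-20 + 6² - 1*6 - 20*15 + 15*6² - 1*6*15)*45 = -32*(-20 + 36 - 6 - 300 + 15*36 - 90)*45 = -32*(-20 + 36 - 6 - 300 + 540 - 90)*45 = -32*160*45 = -5120*45 = -230400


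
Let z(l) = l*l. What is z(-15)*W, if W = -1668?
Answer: -375300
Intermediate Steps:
z(l) = l²
z(-15)*W = (-15)²*(-1668) = 225*(-1668) = -375300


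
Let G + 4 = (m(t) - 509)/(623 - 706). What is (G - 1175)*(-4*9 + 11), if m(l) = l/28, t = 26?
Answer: 34072125/1162 ≈ 29322.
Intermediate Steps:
m(l) = l/28 (m(l) = l*(1/28) = l/28)
G = 2465/1162 (G = -4 + ((1/28)*26 - 509)/(623 - 706) = -4 + (13/14 - 509)/(-83) = -4 - 7113/14*(-1/83) = -4 + 7113/1162 = 2465/1162 ≈ 2.1213)
(G - 1175)*(-4*9 + 11) = (2465/1162 - 1175)*(-4*9 + 11) = -1362885*(-36 + 11)/1162 = -1362885/1162*(-25) = 34072125/1162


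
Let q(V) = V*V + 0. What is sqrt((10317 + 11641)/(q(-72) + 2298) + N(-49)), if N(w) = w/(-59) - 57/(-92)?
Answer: 11*sqrt(3735635746431)/10153074 ≈ 2.0940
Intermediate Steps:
N(w) = 57/92 - w/59 (N(w) = w*(-1/59) - 57*(-1/92) = -w/59 + 57/92 = 57/92 - w/59)
q(V) = V**2 (q(V) = V**2 + 0 = V**2)
sqrt((10317 + 11641)/(q(-72) + 2298) + N(-49)) = sqrt((10317 + 11641)/((-72)**2 + 2298) + (57/92 - 1/59*(-49))) = sqrt(21958/(5184 + 2298) + (57/92 + 49/59)) = sqrt(21958/7482 + 7871/5428) = sqrt(21958*(1/7482) + 7871/5428) = sqrt(10979/3741 + 7871/5428) = sqrt(89039423/20306148) = 11*sqrt(3735635746431)/10153074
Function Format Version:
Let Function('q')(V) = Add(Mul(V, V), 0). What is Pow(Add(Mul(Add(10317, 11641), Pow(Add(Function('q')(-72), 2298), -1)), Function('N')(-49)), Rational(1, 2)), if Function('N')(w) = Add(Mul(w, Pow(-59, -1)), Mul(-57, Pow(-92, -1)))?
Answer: Mul(Rational(11, 10153074), Pow(3735635746431, Rational(1, 2))) ≈ 2.0940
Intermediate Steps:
Function('N')(w) = Add(Rational(57, 92), Mul(Rational(-1, 59), w)) (Function('N')(w) = Add(Mul(w, Rational(-1, 59)), Mul(-57, Rational(-1, 92))) = Add(Mul(Rational(-1, 59), w), Rational(57, 92)) = Add(Rational(57, 92), Mul(Rational(-1, 59), w)))
Function('q')(V) = Pow(V, 2) (Function('q')(V) = Add(Pow(V, 2), 0) = Pow(V, 2))
Pow(Add(Mul(Add(10317, 11641), Pow(Add(Function('q')(-72), 2298), -1)), Function('N')(-49)), Rational(1, 2)) = Pow(Add(Mul(Add(10317, 11641), Pow(Add(Pow(-72, 2), 2298), -1)), Add(Rational(57, 92), Mul(Rational(-1, 59), -49))), Rational(1, 2)) = Pow(Add(Mul(21958, Pow(Add(5184, 2298), -1)), Add(Rational(57, 92), Rational(49, 59))), Rational(1, 2)) = Pow(Add(Mul(21958, Pow(7482, -1)), Rational(7871, 5428)), Rational(1, 2)) = Pow(Add(Mul(21958, Rational(1, 7482)), Rational(7871, 5428)), Rational(1, 2)) = Pow(Add(Rational(10979, 3741), Rational(7871, 5428)), Rational(1, 2)) = Pow(Rational(89039423, 20306148), Rational(1, 2)) = Mul(Rational(11, 10153074), Pow(3735635746431, Rational(1, 2)))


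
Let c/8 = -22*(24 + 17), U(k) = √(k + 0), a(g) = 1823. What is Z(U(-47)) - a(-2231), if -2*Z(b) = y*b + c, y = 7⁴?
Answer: 1785 - 2401*I*√47/2 ≈ 1785.0 - 8230.2*I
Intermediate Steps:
U(k) = √k
c = -7216 (c = 8*(-22*(24 + 17)) = 8*(-22*41) = 8*(-902) = -7216)
y = 2401
Z(b) = 3608 - 2401*b/2 (Z(b) = -(2401*b - 7216)/2 = -(-7216 + 2401*b)/2 = 3608 - 2401*b/2)
Z(U(-47)) - a(-2231) = (3608 - 2401*I*√47/2) - 1*1823 = (3608 - 2401*I*√47/2) - 1823 = 1785 - 2401*I*√47/2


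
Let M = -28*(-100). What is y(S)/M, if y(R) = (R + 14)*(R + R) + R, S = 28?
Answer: 17/20 ≈ 0.85000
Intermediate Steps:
y(R) = R + 2*R*(14 + R) (y(R) = (14 + R)*(2*R) + R = 2*R*(14 + R) + R = R + 2*R*(14 + R))
M = 2800
y(S)/M = (28*(29 + 2*28))/2800 = (28*(29 + 56))*(1/2800) = (28*85)*(1/2800) = 2380*(1/2800) = 17/20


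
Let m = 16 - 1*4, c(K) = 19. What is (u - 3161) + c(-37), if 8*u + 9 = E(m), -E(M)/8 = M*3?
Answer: -25433/8 ≈ -3179.1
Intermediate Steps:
m = 12 (m = 16 - 4 = 12)
E(M) = -24*M (E(M) = -8*M*3 = -24*M)
u = -297/8 (u = -9/8 + (-24*12)/8 = -9/8 + (⅛)*(-288) = -9/8 - 36 = -297/8 ≈ -37.125)
(u - 3161) + c(-37) = (-297/8 - 3161) + 19 = -25585/8 + 19 = -25433/8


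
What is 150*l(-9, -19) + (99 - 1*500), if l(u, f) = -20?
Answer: -3401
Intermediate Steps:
150*l(-9, -19) + (99 - 1*500) = 150*(-20) + (99 - 1*500) = -3000 + (99 - 500) = -3000 - 401 = -3401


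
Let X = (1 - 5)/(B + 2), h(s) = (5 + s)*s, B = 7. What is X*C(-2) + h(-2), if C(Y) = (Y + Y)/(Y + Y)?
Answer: -58/9 ≈ -6.4444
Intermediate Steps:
C(Y) = 1 (C(Y) = (2*Y)/((2*Y)) = (2*Y)*(1/(2*Y)) = 1)
h(s) = s*(5 + s)
X = -4/9 (X = (1 - 5)/(7 + 2) = -4/9 ≈ -0.44444)
X*C(-2) + h(-2) = -4/9*1 - 2*(5 - 2) = -4/9 - 2*3 = -4/9 - 6 = -58/9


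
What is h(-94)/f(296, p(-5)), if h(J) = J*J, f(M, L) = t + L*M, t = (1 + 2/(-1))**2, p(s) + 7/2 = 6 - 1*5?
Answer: -8836/739 ≈ -11.957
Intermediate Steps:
p(s) = -5/2 (p(s) = -7/2 + (6 - 1*5) = -7/2 + (6 - 5) = -7/2 + 1 = -5/2)
t = 1 (t = (1 + 2*(-1))**2 = (1 - 2)**2 = (-1)**2 = 1)
f(M, L) = 1 + L*M
h(J) = J**2
h(-94)/f(296, p(-5)) = (-94)**2/(1 - 5/2*296) = 8836/(1 - 740) = 8836/(-739) = 8836*(-1/739) = -8836/739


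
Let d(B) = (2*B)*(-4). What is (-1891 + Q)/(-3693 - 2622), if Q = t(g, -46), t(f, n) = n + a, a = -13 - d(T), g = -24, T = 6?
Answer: 634/2105 ≈ 0.30119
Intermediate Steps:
d(B) = -8*B
a = 35 (a = -13 - (-8)*6 = -13 - 1*(-48) = -13 + 48 = 35)
t(f, n) = 35 + n (t(f, n) = n + 35 = 35 + n)
Q = -11 (Q = 35 - 46 = -11)
(-1891 + Q)/(-3693 - 2622) = (-1891 - 11)/(-3693 - 2622) = -1902/(-6315) = -1902*(-1/6315) = 634/2105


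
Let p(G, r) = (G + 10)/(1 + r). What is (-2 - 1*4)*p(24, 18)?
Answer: -204/19 ≈ -10.737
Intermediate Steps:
p(G, r) = (10 + G)/(1 + r)
(-2 - 1*4)*p(24, 18) = (-2 - 1*4)*((10 + 24)/(1 + 18)) = (-2 - 4)*(34/19) = -6*34/19 = -204/19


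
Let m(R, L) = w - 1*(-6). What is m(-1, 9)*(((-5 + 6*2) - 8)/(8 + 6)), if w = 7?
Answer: -13/14 ≈ -0.92857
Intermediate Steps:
m(R, L) = 13 (m(R, L) = 7 - 1*(-6) = 7 + 6 = 13)
m(-1, 9)*(((-5 + 6*2) - 8)/(8 + 6)) = 13*(((-5 + 6*2) - 8)/(8 + 6)) = 13*(((-5 + 12) - 8)/14) = 13*((7 - 8)*(1/14)) = 13*(-1*1/14) = 13*(-1/14) = -13/14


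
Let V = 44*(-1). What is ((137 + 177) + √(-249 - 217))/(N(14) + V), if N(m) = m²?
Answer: 157/76 + I*√466/152 ≈ 2.0658 + 0.14202*I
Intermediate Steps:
V = -44
((137 + 177) + √(-249 - 217))/(N(14) + V) = ((137 + 177) + √(-249 - 217))/(14² - 44) = (314 + √(-466))/(196 - 44) = (314 + I*√466)/152 = (314 + I*√466)*(1/152) = 157/76 + I*√466/152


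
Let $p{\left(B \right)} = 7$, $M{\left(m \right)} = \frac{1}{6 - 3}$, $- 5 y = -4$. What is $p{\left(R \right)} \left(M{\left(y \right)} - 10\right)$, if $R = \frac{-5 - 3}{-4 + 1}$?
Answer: $- \frac{203}{3} \approx -67.667$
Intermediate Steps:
$y = \frac{4}{5}$ ($y = \left(- \frac{1}{5}\right) \left(-4\right) = \frac{4}{5} \approx 0.8$)
$M{\left(m \right)} = \frac{1}{3}$
$R = \frac{8}{3}$ ($R = - \frac{8}{-3} = \left(-8\right) \left(- \frac{1}{3}\right) = \frac{8}{3} \approx 2.6667$)
$p{\left(R \right)} \left(M{\left(y \right)} - 10\right) = 7 \left(\frac{1}{3} - 10\right) = 7 \left(- \frac{29}{3}\right) = - \frac{203}{3}$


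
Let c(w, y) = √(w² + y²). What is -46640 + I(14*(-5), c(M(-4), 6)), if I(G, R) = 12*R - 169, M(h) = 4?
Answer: -46809 + 24*√13 ≈ -46722.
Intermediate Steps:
I(G, R) = -169 + 12*R
-46640 + I(14*(-5), c(M(-4), 6)) = -46640 + (-169 + 12*√(4² + 6²)) = -46640 + (-169 + 12*√(16 + 36)) = -46640 + (-169 + 12*√52) = -46640 + (-169 + 12*(2*√13)) = -46640 + (-169 + 24*√13) = -46809 + 24*√13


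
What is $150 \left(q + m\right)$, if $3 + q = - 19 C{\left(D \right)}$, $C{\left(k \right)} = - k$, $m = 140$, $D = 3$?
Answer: $29100$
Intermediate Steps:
$q = 54$ ($q = -3 - 19 \left(\left(-1\right) 3\right) = -3 - -57 = -3 + 57 = 54$)
$150 \left(q + m\right) = 150 \left(54 + 140\right) = 150 \cdot 194 = 29100$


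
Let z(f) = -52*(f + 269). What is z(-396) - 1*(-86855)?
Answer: 93459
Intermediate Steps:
z(f) = -13988 - 52*f (z(f) = -52*(269 + f) = -13988 - 52*f)
z(-396) - 1*(-86855) = (-13988 - 52*(-396)) - 1*(-86855) = (-13988 + 20592) + 86855 = 6604 + 86855 = 93459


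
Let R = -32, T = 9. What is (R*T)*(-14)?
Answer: 4032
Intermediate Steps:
(R*T)*(-14) = -32*9*(-14) = -288*(-14) = 4032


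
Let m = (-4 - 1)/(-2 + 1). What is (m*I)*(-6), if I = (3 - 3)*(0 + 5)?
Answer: 0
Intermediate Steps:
m = 5 (m = -5/(-1) = -5*(-1) = 5)
I = 0 (I = 0*5 = 0)
(m*I)*(-6) = (5*0)*(-6) = 0*(-6) = 0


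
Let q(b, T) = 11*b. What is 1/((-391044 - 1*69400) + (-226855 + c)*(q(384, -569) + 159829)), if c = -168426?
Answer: -1/64847494337 ≈ -1.5421e-11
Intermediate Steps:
1/((-391044 - 1*69400) + (-226855 + c)*(q(384, -569) + 159829)) = 1/((-391044 - 1*69400) + (-226855 - 168426)*(11*384 + 159829)) = 1/((-391044 - 69400) - 395281*(4224 + 159829)) = 1/(-460444 - 395281*164053) = 1/(-460444 - 64847033893) = 1/(-64847494337) = -1/64847494337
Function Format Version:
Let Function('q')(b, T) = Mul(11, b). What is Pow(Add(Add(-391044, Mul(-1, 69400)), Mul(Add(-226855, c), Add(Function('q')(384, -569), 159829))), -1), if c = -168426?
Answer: Rational(-1, 64847494337) ≈ -1.5421e-11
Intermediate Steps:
Pow(Add(Add(-391044, Mul(-1, 69400)), Mul(Add(-226855, c), Add(Function('q')(384, -569), 159829))), -1) = Pow(Add(Add(-391044, Mul(-1, 69400)), Mul(Add(-226855, -168426), Add(Mul(11, 384), 159829))), -1) = Pow(Add(Add(-391044, -69400), Mul(-395281, Add(4224, 159829))), -1) = Pow(Add(-460444, Mul(-395281, 164053)), -1) = Pow(Add(-460444, -64847033893), -1) = Pow(-64847494337, -1) = Rational(-1, 64847494337)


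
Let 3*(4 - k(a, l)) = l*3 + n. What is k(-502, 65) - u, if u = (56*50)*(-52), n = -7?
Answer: 436624/3 ≈ 1.4554e+5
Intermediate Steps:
u = -145600 (u = 2800*(-52) = -145600)
k(a, l) = 19/3 - l (k(a, l) = 4 - (l*3 - 7)/3 = 4 - (3*l - 7)/3 = 4 - (-7 + 3*l)/3 = 4 + (7/3 - l) = 19/3 - l)
k(-502, 65) - u = (19/3 - 1*65) - 1*(-145600) = (19/3 - 65) + 145600 = -176/3 + 145600 = 436624/3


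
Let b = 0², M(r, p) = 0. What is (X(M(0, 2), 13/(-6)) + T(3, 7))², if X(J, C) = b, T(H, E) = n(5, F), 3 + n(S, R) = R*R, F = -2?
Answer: 1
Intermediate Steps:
n(S, R) = -3 + R² (n(S, R) = -3 + R*R = -3 + R²)
T(H, E) = 1 (T(H, E) = -3 + (-2)² = -3 + 4 = 1)
b = 0
X(J, C) = 0
(X(M(0, 2), 13/(-6)) + T(3, 7))² = (0 + 1)² = 1² = 1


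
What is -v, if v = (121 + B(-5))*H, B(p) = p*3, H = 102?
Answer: -10812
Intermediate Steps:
B(p) = 3*p
v = 10812 (v = (121 + 3*(-5))*102 = (121 - 15)*102 = 106*102 = 10812)
-v = -1*10812 = -10812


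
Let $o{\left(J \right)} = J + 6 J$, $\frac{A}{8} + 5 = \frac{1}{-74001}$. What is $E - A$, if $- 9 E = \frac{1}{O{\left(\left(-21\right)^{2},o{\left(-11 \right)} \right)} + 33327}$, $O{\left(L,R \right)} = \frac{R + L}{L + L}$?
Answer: $\frac{6214996184089}{155374497627} \approx 40.0$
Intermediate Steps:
$A = - \frac{2960048}{74001}$ ($A = -40 + \frac{8}{-74001} = -40 + 8 \left(- \frac{1}{74001}\right) = -40 - \frac{8}{74001} = - \frac{2960048}{74001} \approx -40.0$)
$o{\left(J \right)} = 7 J$
$O{\left(L,R \right)} = \frac{L + R}{2 L}$
$E = - \frac{7}{2099627}$ ($E = - \frac{1}{9 \left(\frac{\left(-21\right)^{2} + 7 \left(-11\right)}{2 \left(-21\right)^{2}} + 33327\right)} = - \frac{1}{9 \left(\frac{441 - 77}{2 \cdot 441} + 33327\right)} = - \frac{1}{9 \left(\frac{1}{2} \cdot \frac{1}{441} \cdot 364 + 33327\right)} = - \frac{1}{9 \left(\frac{26}{63} + 33327\right)} = - \frac{1}{9 \cdot \frac{2099627}{63}} = \left(- \frac{1}{9}\right) \frac{63}{2099627} = - \frac{7}{2099627} \approx -3.3339 \cdot 10^{-6}$)
$E - A = - \frac{7}{2099627} - - \frac{2960048}{74001} = - \frac{7}{2099627} + \frac{2960048}{74001} = \frac{6214996184089}{155374497627}$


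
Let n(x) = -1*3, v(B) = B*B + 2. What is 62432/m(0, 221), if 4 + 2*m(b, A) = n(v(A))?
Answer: -124864/7 ≈ -17838.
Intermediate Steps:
v(B) = 2 + B² (v(B) = B² + 2 = 2 + B²)
n(x) = -3
m(b, A) = -7/2 (m(b, A) = -2 + (½)*(-3) = -2 - 3/2 = -7/2)
62432/m(0, 221) = 62432/(-7/2) = 62432*(-2/7) = -124864/7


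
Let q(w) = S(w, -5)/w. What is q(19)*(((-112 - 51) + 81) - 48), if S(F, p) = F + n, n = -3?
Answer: -2080/19 ≈ -109.47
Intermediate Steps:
S(F, p) = -3 + F (S(F, p) = F - 3 = -3 + F)
q(w) = (-3 + w)/w
q(19)*(((-112 - 51) + 81) - 48) = ((-3 + 19)/19)*(((-112 - 51) + 81) - 48) = ((1/19)*16)*((-163 + 81) - 48) = 16*(-82 - 48)/19 = (16/19)*(-130) = -2080/19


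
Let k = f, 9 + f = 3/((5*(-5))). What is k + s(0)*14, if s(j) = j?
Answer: -228/25 ≈ -9.1200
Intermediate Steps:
f = -228/25 (f = -9 + 3/((5*(-5))) = -9 + 3/(-25) = -9 + 3*(-1/25) = -9 - 3/25 = -228/25 ≈ -9.1200)
k = -228/25 ≈ -9.1200
k + s(0)*14 = -228/25 + 0*14 = -228/25 + 0 = -228/25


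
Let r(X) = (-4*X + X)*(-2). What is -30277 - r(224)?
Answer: -31621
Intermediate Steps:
r(X) = 6*X (r(X) = -3*X*(-2) = 6*X)
-30277 - r(224) = -30277 - 6*224 = -30277 - 1*1344 = -30277 - 1344 = -31621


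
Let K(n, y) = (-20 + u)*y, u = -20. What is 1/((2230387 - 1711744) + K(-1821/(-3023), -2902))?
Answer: 1/634723 ≈ 1.5755e-6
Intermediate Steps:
K(n, y) = -40*y (K(n, y) = (-20 - 20)*y = -40*y)
1/((2230387 - 1711744) + K(-1821/(-3023), -2902)) = 1/((2230387 - 1711744) - 40*(-2902)) = 1/(518643 + 116080) = 1/634723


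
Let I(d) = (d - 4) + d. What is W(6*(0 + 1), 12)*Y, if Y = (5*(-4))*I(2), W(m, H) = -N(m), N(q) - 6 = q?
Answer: 0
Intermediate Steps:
I(d) = -4 + 2*d (I(d) = (-4 + d) + d = -4 + 2*d)
N(q) = 6 + q
W(m, H) = -6 - m (W(m, H) = -(6 + m) = -6 - m)
Y = 0 (Y = (5*(-4))*(-4 + 2*2) = -20*(-4 + 4) = -20*0 = 0)
W(6*(0 + 1), 12)*Y = (-6 - 6*(0 + 1))*0 = (-6 - 6)*0 = -12*0 = 0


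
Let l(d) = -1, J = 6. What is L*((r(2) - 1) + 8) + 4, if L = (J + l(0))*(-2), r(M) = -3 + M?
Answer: -56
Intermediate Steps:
L = -10 (L = (6 - 1)*(-2) = 5*(-2) = -10)
L*((r(2) - 1) + 8) + 4 = -10*(((-3 + 2) - 1) + 8) + 4 = -10*((-1 - 1) + 8) + 4 = -10*(-2 + 8) + 4 = -10*6 + 4 = -60 + 4 = -56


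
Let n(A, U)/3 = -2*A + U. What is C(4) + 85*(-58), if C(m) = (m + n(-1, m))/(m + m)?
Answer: -19709/4 ≈ -4927.3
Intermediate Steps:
n(A, U) = -6*A + 3*U (n(A, U) = 3*(-2*A + U) = 3*(U - 2*A) = -6*A + 3*U)
C(m) = (6 + 4*m)/(2*m) (C(m) = (m + (-6*(-1) + 3*m))/(m + m) = (m + (6 + 3*m))/((2*m)) = (6 + 4*m)*(1/(2*m)) = (6 + 4*m)/(2*m))
C(4) + 85*(-58) = (2 + 3/4) + 85*(-58) = (2 + 3*(¼)) - 4930 = (2 + ¾) - 4930 = 11/4 - 4930 = -19709/4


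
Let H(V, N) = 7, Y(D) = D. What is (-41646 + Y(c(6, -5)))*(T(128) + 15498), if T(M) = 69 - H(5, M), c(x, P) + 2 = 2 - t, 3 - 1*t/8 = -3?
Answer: -648758640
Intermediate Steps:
t = 48 (t = 24 - 8*(-3) = 24 + 24 = 48)
c(x, P) = -48 (c(x, P) = -2 + (2 - 1*48) = -2 + (2 - 48) = -2 - 46 = -48)
T(M) = 62 (T(M) = 69 - 1*7 = 69 - 7 = 62)
(-41646 + Y(c(6, -5)))*(T(128) + 15498) = (-41646 - 48)*(62 + 15498) = -41694*15560 = -648758640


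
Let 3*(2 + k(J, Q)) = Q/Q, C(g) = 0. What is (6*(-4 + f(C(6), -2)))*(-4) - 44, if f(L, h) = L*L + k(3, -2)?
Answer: 92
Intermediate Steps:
k(J, Q) = -5/3 (k(J, Q) = -2 + (Q/Q)/3 = -2 + (⅓)*1 = -2 + ⅓ = -5/3)
f(L, h) = -5/3 + L² (f(L, h) = L*L - 5/3 = L² - 5/3 = -5/3 + L²)
(6*(-4 + f(C(6), -2)))*(-4) - 44 = (6*(-4 + (-5/3 + 0²)))*(-4) - 44 = (6*(-4 + (-5/3 + 0)))*(-4) - 44 = (6*(-4 - 5/3))*(-4) - 44 = (6*(-17/3))*(-4) - 44 = -34*(-4) - 44 = 136 - 44 = 92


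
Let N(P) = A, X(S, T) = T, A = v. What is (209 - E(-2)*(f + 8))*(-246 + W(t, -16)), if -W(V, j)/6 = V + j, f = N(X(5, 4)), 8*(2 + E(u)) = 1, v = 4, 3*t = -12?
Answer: -29169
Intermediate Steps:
t = -4 (t = (⅓)*(-12) = -4)
A = 4
E(u) = -15/8 (E(u) = -2 + (⅛)*1 = -2 + ⅛ = -15/8)
N(P) = 4
f = 4
W(V, j) = -6*V - 6*j (W(V, j) = -6*(V + j) = -6*V - 6*j)
(209 - E(-2)*(f + 8))*(-246 + W(t, -16)) = (209 - (-15)*(4 + 8)/8)*(-246 + (-6*(-4) - 6*(-16))) = (209 - (-15)*12/8)*(-246 + (24 + 96)) = (209 - 1*(-45/2))*(-246 + 120) = (209 + 45/2)*(-126) = (463/2)*(-126) = -29169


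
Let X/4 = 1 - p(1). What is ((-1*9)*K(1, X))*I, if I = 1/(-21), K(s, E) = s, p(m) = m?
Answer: 3/7 ≈ 0.42857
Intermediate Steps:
X = 0 (X = 4*(1 - 1*1) = 4*(1 - 1) = 4*0 = 0)
I = -1/21 ≈ -0.047619
((-1*9)*K(1, X))*I = (-1*9*1)*(-1/21) = -9*1*(-1/21) = -9*(-1/21) = 3/7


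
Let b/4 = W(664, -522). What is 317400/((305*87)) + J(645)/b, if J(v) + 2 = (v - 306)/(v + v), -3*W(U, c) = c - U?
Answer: 43160742871/3608618480 ≈ 11.960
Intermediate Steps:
W(U, c) = -c/3 + U/3 (W(U, c) = -(c - U)/3 = -c/3 + U/3)
b = 4744/3 (b = 4*(-⅓*(-522) + (⅓)*664) = 4*(174 + 664/3) = 4*(1186/3) = 4744/3 ≈ 1581.3)
J(v) = -2 + (-306 + v)/(2*v) (J(v) = -2 + (v - 306)/(v + v) = -2 + (-306 + v)/((2*v)) = -2 + (-306 + v)*(1/(2*v)) = -2 + (-306 + v)/(2*v))
317400/((305*87)) + J(645)/b = 317400/((305*87)) + (-3/2 - 153/645)/(4744/3) = 317400/26535 + (-3/2 - 153*1/645)*(3/4744) = 317400*(1/26535) + (-3/2 - 51/215)*(3/4744) = 21160/1769 - 747/430*3/4744 = 21160/1769 - 2241/2039920 = 43160742871/3608618480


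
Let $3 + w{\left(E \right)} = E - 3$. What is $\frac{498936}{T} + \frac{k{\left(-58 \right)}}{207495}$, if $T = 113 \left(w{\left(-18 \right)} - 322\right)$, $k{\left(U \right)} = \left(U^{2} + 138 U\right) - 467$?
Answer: $- \frac{51863199403}{4056319755} \approx -12.786$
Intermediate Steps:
$w{\left(E \right)} = -6 + E$ ($w{\left(E \right)} = -3 + \left(E - 3\right) = -3 + \left(-3 + E\right) = -6 + E$)
$k{\left(U \right)} = -467 + U^{2} + 138 U$
$T = -39098$ ($T = 113 \left(\left(-6 - 18\right) - 322\right) = 113 \left(-24 - 322\right) = 113 \left(-346\right) = -39098$)
$\frac{498936}{T} + \frac{k{\left(-58 \right)}}{207495} = \frac{498936}{-39098} + \frac{-467 + \left(-58\right)^{2} + 138 \left(-58\right)}{207495} = 498936 \left(- \frac{1}{39098}\right) + \left(-467 + 3364 - 8004\right) \frac{1}{207495} = - \frac{249468}{19549} - \frac{5107}{207495} = - \frac{51863199403}{4056319755}$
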